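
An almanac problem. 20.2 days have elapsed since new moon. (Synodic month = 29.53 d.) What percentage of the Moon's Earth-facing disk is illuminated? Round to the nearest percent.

70%

Elongation θ = 360° × 20.2/29.53 ≈ 246.3°.
Illuminated fraction = (1 − cos 246.3°)/2 = (1 − (-0.403))/2 ≈ 0.701, so 70%.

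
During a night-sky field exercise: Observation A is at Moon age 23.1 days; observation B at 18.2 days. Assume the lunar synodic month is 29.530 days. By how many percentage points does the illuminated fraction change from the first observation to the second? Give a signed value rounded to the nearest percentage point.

θ₁ = 360° × 23.1/29.530 = 281.6°, f₁ = (1 − cos θ₁)/2 = 0.399.
θ₂ = 360° × 18.2/29.530 = 221.9°, f₂ = (1 − cos θ₂)/2 = 0.872.
Change = f₂ − f₁ = +0.473 → +47 percentage points.

+47 pp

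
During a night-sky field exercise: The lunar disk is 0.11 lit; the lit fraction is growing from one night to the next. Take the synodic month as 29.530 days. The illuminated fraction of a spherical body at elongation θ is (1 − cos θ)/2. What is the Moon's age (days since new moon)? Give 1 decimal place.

3.2 days

Invert f = (1 − cos θ)/2 to get cos θ = 1 − 2(0.11) = 0.780, hence θ₀ = arccos 0.780 = 38.7°.
Waxing ⇒ before full, so θ = 38.7°.
At 360°/29.530 d per day, 38.7° corresponds to 3.18 days.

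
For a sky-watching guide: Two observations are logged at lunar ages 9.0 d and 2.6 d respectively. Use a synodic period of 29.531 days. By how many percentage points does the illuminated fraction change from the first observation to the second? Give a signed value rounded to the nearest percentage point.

θ₁ = 360° × 9.0/29.531 = 109.7°, f₁ = (1 − cos θ₁)/2 = 0.669.
θ₂ = 360° × 2.6/29.531 = 31.7°, f₂ = (1 − cos θ₂)/2 = 0.075.
Change = f₂ − f₁ = -0.594 → -59 percentage points.

-59 percentage points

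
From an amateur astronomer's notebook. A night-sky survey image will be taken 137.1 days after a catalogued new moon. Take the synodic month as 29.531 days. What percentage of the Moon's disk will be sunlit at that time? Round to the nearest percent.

81%

Reduce mod P: 137.1 − 4×29.531 = 18.98 d into the current lunation.
The Moon has covered 18.98/29.531 of its cycle, so θ ≈ 360° × 18.98/29.531 = 231.3°.
With cos θ = (-0.625), the lit fraction is (1 − (-0.625))/2 ≈ 0.812, so 81%.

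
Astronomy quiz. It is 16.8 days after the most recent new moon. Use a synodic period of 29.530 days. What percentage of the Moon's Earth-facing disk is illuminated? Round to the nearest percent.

95%

Elongation θ = 360° × 16.8/29.530 ≈ 204.8°.
cos 204.8° = (-0.908), so f = (1 − (-0.908))/2 = 0.954, so 95%.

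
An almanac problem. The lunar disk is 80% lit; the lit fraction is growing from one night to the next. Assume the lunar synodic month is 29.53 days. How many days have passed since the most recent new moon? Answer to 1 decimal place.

10.4 days

From f = (1 − cos θ)/2: cos θ = 1 − 2×0.80 = -0.600; arccos → 126.9°.
The Moon is waxing (0°–180°), so θ = 126.9° directly.
That fraction of the synodic month is 126.9/360 × 29.53 d ≈ 10.41 d.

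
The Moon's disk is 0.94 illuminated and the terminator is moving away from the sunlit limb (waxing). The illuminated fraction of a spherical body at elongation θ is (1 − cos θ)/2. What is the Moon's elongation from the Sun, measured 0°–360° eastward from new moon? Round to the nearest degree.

From f = (1 − cos θ)/2: cos θ = 1 − 2×0.94 = -0.880; arccos → 151.6°.
Waxing ⇒ before full, so θ = 151.6°.

152°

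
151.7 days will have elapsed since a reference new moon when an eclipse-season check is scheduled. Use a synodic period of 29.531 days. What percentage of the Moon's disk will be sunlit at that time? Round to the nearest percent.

17%

Reduce mod P: 151.7 − 5×29.531 = 4.04 d into the current lunation.
Phase angle: θ = 360°·(4.04 d)/(29.531 d) = 49.3°.
Illuminated fraction = (1 − cos 49.3°)/2 = (1 − 0.652)/2 ≈ 0.174, so 17%.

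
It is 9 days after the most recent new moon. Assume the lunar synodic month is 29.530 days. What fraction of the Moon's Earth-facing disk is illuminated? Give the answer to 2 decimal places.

Elongation θ = 360° × 9/29.530 ≈ 109.7°.
cos 109.7° = (-0.337), so f = (1 − (-0.337))/2 = 0.669.

0.67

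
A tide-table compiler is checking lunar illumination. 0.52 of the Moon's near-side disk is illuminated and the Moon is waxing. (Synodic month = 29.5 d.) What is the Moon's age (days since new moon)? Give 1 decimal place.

Invert f = (1 − cos θ)/2 to get cos θ = 1 − 2(0.52) = -0.040, hence θ₀ = arccos -0.040 = 92.3°.
Waxing ⇒ before full, so θ = 92.3°.
At 360°/29.5 d per day, 92.3° corresponds to 7.56 days.

7.6 days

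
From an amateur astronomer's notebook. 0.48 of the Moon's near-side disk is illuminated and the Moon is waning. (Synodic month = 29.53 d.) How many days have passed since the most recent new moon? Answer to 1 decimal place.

From f = (1 − cos θ)/2: cos θ = 1 − 2×0.48 = 0.040; arccos → 87.7°.
A waning Moon lies in 180°–360°, so θ = 360° − 87.7° = 272.3°.
Age = 29.53 × 272.3°/360° ≈ 22.34 days.

22.3 days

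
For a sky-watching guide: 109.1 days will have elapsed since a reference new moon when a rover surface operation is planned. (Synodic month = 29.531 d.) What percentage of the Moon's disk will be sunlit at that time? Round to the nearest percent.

67%

109.1 d spans 3 complete synodic months (3 × 29.531 = 88.59 d) plus 20.51 d.
Elongation θ = 360° × 20.51/29.531 ≈ 250.0°.
Illuminated fraction = (1 − cos 250.0°)/2 = (1 − (-0.342))/2 ≈ 0.671, so 67%.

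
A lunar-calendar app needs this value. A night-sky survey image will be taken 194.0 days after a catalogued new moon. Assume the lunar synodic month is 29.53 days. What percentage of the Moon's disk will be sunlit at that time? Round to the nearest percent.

194.0/29.53 = 6.570 lunations, so 6 complete cycles and 16.82 d into the next.
Elongation θ = 360° × 16.82/29.53 ≈ 205.1°.
cos 205.1° = (-0.906), so f = (1 − (-0.906))/2 = 0.953, so 95%.

95%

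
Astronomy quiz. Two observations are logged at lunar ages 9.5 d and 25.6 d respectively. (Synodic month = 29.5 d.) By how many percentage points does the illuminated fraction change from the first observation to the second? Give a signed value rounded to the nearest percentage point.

-56 percentage points

First observation: θ = 360°·9.5/29.5 = 115.9°, so f = 0.719.
Second observation: θ = 312.4°, f = 0.163.
Δf = 0.163 − 0.719 = -0.556, i.e. -56 pp.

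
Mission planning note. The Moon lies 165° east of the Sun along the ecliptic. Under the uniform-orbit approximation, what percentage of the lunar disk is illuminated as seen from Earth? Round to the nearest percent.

Half-versine of 165°: (1 − (-0.966))/2 = 0.983, i.e. 98%.

98%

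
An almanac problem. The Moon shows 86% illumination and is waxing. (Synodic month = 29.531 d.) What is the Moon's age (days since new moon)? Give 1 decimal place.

11.2 days

From f = (1 − cos θ)/2: cos θ = 1 − 2×0.86 = -0.720; arccos → 136.1°.
Before full moon the principal value applies: θ = 136.1°.
That fraction of the synodic month is 136.1/360 × 29.531 d ≈ 11.16 d.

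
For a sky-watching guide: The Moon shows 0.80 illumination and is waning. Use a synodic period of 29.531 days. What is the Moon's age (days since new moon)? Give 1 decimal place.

cos θ = 1 − 2f = -0.600, giving a principal value of 126.9°.
Since the Moon is past full (waning), take the reflex angle: θ = 360° − 126.9° = 233.1°.
At 360°/29.531 d per day, 233.1° corresponds to 19.12 days.

19.1 days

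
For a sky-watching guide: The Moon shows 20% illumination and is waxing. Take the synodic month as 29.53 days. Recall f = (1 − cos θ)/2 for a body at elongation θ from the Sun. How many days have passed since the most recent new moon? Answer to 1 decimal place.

4.4 days

Invert f = (1 − cos θ)/2 to get cos θ = 1 − 2(0.20) = 0.600, hence θ₀ = arccos 0.600 = 53.1°.
Before full moon the principal value applies: θ = 53.1°.
Age = 29.53 × 53.1°/360° ≈ 4.36 days.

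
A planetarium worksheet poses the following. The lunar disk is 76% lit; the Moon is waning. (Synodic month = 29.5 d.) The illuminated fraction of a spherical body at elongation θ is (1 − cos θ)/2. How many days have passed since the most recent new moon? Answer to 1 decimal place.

From f = (1 − cos θ)/2: cos θ = 1 − 2×0.76 = -0.520; arccos → 121.3°.
Since the Moon is past full (waning), take the reflex angle: θ = 360° − 121.3° = 238.7°.
At 360°/29.5 d per day, 238.7° corresponds to 19.56 days.

19.6 days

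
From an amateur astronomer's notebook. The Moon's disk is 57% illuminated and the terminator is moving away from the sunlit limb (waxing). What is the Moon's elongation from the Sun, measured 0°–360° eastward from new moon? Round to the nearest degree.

98°

Invert f = (1 − cos θ)/2 to get cos θ = 1 − 2(0.57) = -0.140, hence θ₀ = arccos -0.140 = 98.0°.
Before full moon the principal value applies: θ = 98.0°.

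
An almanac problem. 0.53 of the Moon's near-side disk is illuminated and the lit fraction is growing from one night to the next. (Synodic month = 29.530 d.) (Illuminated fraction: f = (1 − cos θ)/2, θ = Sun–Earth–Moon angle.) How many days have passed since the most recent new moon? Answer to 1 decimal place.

7.7 days

Invert f = (1 − cos θ)/2 to get cos θ = 1 − 2(0.53) = -0.060, hence θ₀ = arccos -0.060 = 93.4°.
Before full moon the principal value applies: θ = 93.4°.
Age = 29.530 × 93.4°/360° ≈ 7.66 days.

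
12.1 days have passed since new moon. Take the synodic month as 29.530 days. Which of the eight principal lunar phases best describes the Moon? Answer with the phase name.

At 12.1/29.530 of the cycle, θ ≈ 148° — the waxing gibbous range.

waxing gibbous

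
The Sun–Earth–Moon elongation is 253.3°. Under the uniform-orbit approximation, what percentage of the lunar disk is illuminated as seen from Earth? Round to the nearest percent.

64%

Half-versine of 253.3°: (1 − (-0.287))/2 = 0.644, i.e. 64%.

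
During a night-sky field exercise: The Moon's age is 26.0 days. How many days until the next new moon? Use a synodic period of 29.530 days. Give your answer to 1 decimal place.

The next new moon completes the synodic month: 29.530 − 26.0 = 3.530 days.

3.5 days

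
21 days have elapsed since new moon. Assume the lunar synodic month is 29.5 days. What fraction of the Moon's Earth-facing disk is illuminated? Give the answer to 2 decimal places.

0.62

Elongation θ = 360° × 21/29.5 ≈ 256.3°.
With cos θ = (-0.237), the lit fraction is (1 − (-0.237))/2 ≈ 0.619.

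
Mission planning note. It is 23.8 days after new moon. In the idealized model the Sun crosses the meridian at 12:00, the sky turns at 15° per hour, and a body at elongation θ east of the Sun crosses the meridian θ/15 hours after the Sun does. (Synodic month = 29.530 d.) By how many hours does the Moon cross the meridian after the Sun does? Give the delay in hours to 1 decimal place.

19.3 h

Phase angle: θ = 360°·(23.8 d)/(29.530 d) = 290.1°.
The Moon trails the Sun by θ/15 = 290.1/15 ≈ 19.34 hours.
So the Moon crosses the meridian 19.34 h after the Sun.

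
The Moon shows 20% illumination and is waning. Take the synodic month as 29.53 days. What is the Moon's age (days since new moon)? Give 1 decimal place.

25.2 days

From f = (1 − cos θ)/2: cos θ = 1 − 2×0.20 = 0.600; arccos → 53.1°.
Since the Moon is past full (waning), take the reflex angle: θ = 360° − 53.1° = 306.9°.
Age = 29.53 × 306.9°/360° ≈ 25.17 days.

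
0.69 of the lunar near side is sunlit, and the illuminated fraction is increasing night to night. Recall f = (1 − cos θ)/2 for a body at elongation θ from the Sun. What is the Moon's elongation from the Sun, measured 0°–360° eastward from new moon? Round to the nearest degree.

112°

cos θ = 1 − 2f = -0.380, giving a principal value of 112.3°.
Waxing ⇒ before full, so θ = 112.3°.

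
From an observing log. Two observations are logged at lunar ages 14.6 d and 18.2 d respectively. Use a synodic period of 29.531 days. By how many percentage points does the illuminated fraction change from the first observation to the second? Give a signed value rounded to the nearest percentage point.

-13 percentage points

θ₁ = 360° × 14.6/29.531 = 178.0°, f₁ = (1 − cos θ₁)/2 = 1.000.
θ₂ = 360° × 18.2/29.531 = 221.9°, f₂ = (1 − cos θ₂)/2 = 0.872.
Change = f₂ − f₁ = -0.127 → -13 percentage points.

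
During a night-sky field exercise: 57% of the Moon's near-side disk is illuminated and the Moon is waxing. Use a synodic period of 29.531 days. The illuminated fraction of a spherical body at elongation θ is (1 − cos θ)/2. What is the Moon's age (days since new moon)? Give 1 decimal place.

8.0 days

Invert f = (1 − cos θ)/2 to get cos θ = 1 − 2(0.57) = -0.140, hence θ₀ = arccos -0.140 = 98.0°.
The Moon is waxing (0°–180°), so θ = 98.0° directly.
That fraction of the synodic month is 98.0/360 × 29.531 d ≈ 8.04 d.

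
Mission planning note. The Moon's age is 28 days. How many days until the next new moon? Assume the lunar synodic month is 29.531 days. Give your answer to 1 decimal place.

The next new moon completes the synodic month: 29.531 − 28 = 1.531 days.

1.5 days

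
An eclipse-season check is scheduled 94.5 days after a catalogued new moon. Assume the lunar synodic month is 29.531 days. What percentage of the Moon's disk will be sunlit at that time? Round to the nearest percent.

35%

94.5 d spans 3 complete synodic months (3 × 29.531 = 88.59 d) plus 5.91 d.
The Moon has covered 5.91/29.531 of its cycle, so θ ≈ 360° × 5.91/29.531 = 72.0°.
Illuminated fraction = (1 − cos 72.0°)/2 = (1 − 0.309)/2 ≈ 0.346, so 35%.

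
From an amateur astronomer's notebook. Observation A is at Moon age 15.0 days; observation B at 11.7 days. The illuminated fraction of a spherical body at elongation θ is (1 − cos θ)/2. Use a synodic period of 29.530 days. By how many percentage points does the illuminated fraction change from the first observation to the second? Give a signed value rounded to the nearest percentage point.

First observation: θ = 360°·15.0/29.530 = 182.9°, so f = 0.999.
Second observation: θ = 142.6°, f = 0.897.
Δf = 0.897 − 0.999 = -0.102, i.e. -10 pp.

-10 percentage points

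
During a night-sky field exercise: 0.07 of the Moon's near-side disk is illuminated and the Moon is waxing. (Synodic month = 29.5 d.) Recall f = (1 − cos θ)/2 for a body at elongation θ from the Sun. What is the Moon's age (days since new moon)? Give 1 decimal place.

2.5 days

From f = (1 − cos θ)/2: cos θ = 1 − 2×0.07 = 0.860; arccos → 30.7°.
Before full moon the principal value applies: θ = 30.7°.
At 360°/29.5 d per day, 30.7° corresponds to 2.51 days.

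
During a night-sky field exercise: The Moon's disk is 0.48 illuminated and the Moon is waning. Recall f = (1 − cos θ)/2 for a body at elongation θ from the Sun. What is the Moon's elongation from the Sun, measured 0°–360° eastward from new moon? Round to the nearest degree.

cos θ = 1 − 2f = 0.040, giving a principal value of 87.7°.
A waning Moon lies in 180°–360°, so θ = 360° − 87.7° = 272.3°.

272°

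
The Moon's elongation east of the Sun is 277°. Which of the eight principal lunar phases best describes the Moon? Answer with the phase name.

277° lies in the last quarter sector of the 8-phase cycle.

last quarter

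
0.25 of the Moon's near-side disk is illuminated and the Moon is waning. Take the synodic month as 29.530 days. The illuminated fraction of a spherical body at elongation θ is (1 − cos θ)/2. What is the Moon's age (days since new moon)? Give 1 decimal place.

24.6 days

From f = (1 − cos θ)/2: cos θ = 1 − 2×0.25 = 0.500; arccos → 60.0°.
Since the Moon is past full (waning), take the reflex angle: θ = 360° − 60.0° = 300.0°.
At 360°/29.530 d per day, 300.0° corresponds to 24.61 days.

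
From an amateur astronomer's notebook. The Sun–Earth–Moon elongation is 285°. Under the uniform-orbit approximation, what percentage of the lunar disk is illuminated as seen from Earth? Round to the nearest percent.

Half-versine of 285°: (1 − 0.259)/2 = 0.371, i.e. 37%.

37%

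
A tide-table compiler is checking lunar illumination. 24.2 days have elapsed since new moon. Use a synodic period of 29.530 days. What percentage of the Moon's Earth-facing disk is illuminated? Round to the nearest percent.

29%

Elongation θ = 360° × 24.2/29.530 ≈ 295.0°.
With cos θ = 0.423, the lit fraction is (1 − 0.423)/2 ≈ 0.289, so 29%.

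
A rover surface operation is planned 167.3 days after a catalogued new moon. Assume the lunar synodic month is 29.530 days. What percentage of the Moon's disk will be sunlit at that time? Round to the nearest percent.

75%

167.3 d spans 5 complete synodic months (5 × 29.530 = 147.65 d) plus 19.65 d.
The Moon has covered 19.65/29.530 of its cycle, so θ ≈ 360° × 19.65/29.530 = 239.6°.
Illuminated fraction = (1 − cos 239.6°)/2 = (1 − (-0.507))/2 ≈ 0.753, so 75%.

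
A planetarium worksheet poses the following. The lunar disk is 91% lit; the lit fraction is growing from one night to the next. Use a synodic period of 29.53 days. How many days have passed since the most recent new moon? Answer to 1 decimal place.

11.9 days

From f = (1 − cos θ)/2: cos θ = 1 − 2×0.91 = -0.820; arccos → 145.1°.
Before full moon the principal value applies: θ = 145.1°.
Age = 29.53 × 145.1°/360° ≈ 11.90 days.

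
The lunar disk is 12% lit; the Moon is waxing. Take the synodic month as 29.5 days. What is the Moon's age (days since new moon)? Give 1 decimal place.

Invert f = (1 − cos θ)/2 to get cos θ = 1 − 2(0.12) = 0.760, hence θ₀ = arccos 0.760 = 40.5°.
Waxing ⇒ before full, so θ = 40.5°.
Age = 29.5 × 40.5°/360° ≈ 3.32 days.

3.3 days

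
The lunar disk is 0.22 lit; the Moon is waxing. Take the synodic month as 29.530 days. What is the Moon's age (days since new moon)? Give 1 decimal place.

4.6 days

Invert f = (1 − cos θ)/2 to get cos θ = 1 − 2(0.22) = 0.560, hence θ₀ = arccos 0.560 = 55.9°.
The Moon is waxing (0°–180°), so θ = 55.9° directly.
At 360°/29.530 d per day, 55.9° corresponds to 4.59 days.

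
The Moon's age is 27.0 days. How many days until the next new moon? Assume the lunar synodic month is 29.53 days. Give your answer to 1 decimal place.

2.5 days

The next new moon completes the synodic month: 29.53 − 27.0 = 2.530 days.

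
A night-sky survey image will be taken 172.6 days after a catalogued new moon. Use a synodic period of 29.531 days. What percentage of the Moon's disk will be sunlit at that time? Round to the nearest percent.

22%

172.6/29.531 = 5.845 lunations, so 5 complete cycles and 24.94 d into the next.
Phase angle: θ = 360°·(24.94 d)/(29.531 d) = 304.1°.
Illuminated fraction = (1 − cos 304.1°)/2 = (1 − 0.561)/2 ≈ 0.220, so 22%.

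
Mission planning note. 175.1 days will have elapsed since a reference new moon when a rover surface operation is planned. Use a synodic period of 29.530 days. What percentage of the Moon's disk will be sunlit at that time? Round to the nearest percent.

5%

175.1/29.530 = 5.930 lunations, so 5 complete cycles and 27.45 d into the next.
The Moon has covered 27.45/29.530 of its cycle, so θ ≈ 360° × 27.45/29.530 = 334.6°.
cos 334.6° = 0.904, so f = (1 − 0.904)/2 = 0.048, so 5%.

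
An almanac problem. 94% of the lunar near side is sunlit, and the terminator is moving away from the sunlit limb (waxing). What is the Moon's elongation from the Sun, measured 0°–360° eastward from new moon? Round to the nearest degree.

152°

Invert f = (1 − cos θ)/2 to get cos θ = 1 − 2(0.94) = -0.880, hence θ₀ = arccos -0.880 = 151.6°.
Before full moon the principal value applies: θ = 151.6°.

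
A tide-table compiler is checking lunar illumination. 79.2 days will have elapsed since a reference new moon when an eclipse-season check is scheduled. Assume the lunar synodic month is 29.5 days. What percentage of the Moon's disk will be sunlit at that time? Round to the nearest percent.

70%

Reduce mod P: 79.2 − 2×29.5 = 20.20 d into the current lunation.
The Moon has covered 20.20/29.5 of its cycle, so θ ≈ 360° × 20.20/29.5 = 246.5°.
With cos θ = (-0.399), the lit fraction is (1 − (-0.399))/2 ≈ 0.699, so 70%.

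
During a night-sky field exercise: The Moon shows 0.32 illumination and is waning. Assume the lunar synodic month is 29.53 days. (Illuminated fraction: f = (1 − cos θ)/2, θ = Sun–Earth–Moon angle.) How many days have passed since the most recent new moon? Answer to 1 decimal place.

23.9 days

cos θ = 1 − 2f = 0.360, giving a principal value of 68.9°.
Since the Moon is past full (waning), take the reflex angle: θ = 360° − 68.9° = 291.1°.
At 360°/29.53 d per day, 291.1° corresponds to 23.88 days.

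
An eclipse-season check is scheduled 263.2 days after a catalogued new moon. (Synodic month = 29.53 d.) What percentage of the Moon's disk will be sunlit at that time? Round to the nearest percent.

263.2 d spans 8 complete synodic months (8 × 29.53 = 236.24 d) plus 26.96 d.
The Moon has covered 26.96/29.53 of its cycle, so θ ≈ 360° × 26.96/29.53 = 328.7°.
With cos θ = 0.854, the lit fraction is (1 − 0.854)/2 ≈ 0.073, so 7%.

7%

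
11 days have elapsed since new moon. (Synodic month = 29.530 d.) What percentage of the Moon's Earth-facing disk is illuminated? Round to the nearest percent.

Elongation θ = 360° × 11/29.530 ≈ 134.1°.
Illuminated fraction = (1 − cos 134.1°)/2 = (1 − (-0.696))/2 ≈ 0.848, so 85%.

85%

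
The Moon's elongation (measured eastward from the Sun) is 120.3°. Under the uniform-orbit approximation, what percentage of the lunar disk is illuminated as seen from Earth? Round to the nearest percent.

f = (1 − cos 120.3°)/2 = (1 − (-0.505))/2 ≈ 0.752, i.e. 75%.

75%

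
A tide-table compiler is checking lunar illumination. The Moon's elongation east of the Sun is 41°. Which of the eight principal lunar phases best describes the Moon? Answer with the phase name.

The waxing crescent sector spans roughly 22°–68°; 41° falls inside it.

waxing crescent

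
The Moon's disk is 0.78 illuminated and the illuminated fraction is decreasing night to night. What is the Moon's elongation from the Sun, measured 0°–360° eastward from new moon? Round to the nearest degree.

236°

Invert f = (1 − cos θ)/2 to get cos θ = 1 − 2(0.78) = -0.560, hence θ₀ = arccos -0.560 = 124.1°.
Since the Moon is past full (waning), take the reflex angle: θ = 360° − 124.1° = 235.9°.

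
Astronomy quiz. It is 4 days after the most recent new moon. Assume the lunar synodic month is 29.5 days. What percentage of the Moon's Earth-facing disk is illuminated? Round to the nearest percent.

The Moon has covered 4/29.5 of its cycle, so θ ≈ 360° × 4/29.5 = 48.8°.
cos 48.8° = 0.659, so f = (1 − 0.659)/2 = 0.171, so 17%.

17%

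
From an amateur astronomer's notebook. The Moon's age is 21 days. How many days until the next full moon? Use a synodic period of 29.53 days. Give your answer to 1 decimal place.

23.3 days

Full moon occurs at elongation 180°, i.e. at age 29.53 × 180/360 = 14.765 d.
This lunation's full moon (14.765 d) has passed, so add one period: 44.295 − 21 = 23.295 days.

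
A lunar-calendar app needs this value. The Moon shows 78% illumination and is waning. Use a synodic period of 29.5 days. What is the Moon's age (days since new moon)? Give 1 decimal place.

cos θ = 1 − 2f = -0.560, giving a principal value of 124.1°.
A waning Moon lies in 180°–360°, so θ = 360° − 124.1° = 235.9°.
That fraction of the synodic month is 235.9/360 × 29.5 d ≈ 19.33 d.

19.3 days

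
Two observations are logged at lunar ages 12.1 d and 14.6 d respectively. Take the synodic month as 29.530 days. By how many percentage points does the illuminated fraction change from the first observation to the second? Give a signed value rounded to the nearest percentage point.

+8 pp

First observation: θ = 360°·12.1/29.530 = 147.5°, so f = 0.922.
Second observation: θ = 178.0°, f = 1.000.
Δf = 1.000 − 0.922 = +0.078, i.e. +8 pp.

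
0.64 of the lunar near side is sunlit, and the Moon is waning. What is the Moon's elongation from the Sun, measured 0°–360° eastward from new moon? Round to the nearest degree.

Invert f = (1 − cos θ)/2 to get cos θ = 1 − 2(0.64) = -0.280, hence θ₀ = arccos -0.280 = 106.3°.
Since the Moon is past full (waning), take the reflex angle: θ = 360° − 106.3° = 253.7°.

254°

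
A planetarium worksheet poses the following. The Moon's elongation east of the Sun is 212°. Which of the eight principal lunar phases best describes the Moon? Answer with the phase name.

The waning gibbous sector spans roughly 202°–248°; 212° falls inside it.

waning gibbous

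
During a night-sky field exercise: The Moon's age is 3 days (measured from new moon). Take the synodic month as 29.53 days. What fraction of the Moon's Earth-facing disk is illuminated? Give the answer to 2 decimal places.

0.10

Elongation θ = 360° × 3/29.53 ≈ 36.6°.
Illuminated fraction = (1 − cos 36.6°)/2 = (1 − 0.803)/2 ≈ 0.098.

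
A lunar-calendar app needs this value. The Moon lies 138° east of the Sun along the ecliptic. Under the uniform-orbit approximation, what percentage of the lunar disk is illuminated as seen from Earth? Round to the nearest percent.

cos 138° = (-0.743), so f = (1 − (-0.743))/2 = 0.872, i.e. 87%.

87%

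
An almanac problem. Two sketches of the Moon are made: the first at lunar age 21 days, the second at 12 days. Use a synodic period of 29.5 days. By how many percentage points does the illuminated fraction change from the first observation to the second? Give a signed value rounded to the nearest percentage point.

θ₁ = 360° × 21/29.5 = 256.3°, f₁ = (1 − cos θ₁)/2 = 0.619.
θ₂ = 360° × 12/29.5 = 146.4°, f₂ = (1 − cos θ₂)/2 = 0.917.
Change = f₂ − f₁ = +0.298 → +30 percentage points.

+30 percentage points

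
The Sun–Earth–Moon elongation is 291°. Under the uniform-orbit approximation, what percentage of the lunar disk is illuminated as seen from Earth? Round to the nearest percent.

f = (1 − cos 291°)/2 = (1 − 0.358)/2 ≈ 0.321, i.e. 32%.

32%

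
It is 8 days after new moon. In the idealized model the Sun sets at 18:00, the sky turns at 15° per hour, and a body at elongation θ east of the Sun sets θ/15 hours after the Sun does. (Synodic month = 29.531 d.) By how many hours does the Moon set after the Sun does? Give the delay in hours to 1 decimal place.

6.5 h

Phase angle: θ = 360°·(8 d)/(29.531 d) = 97.5°.
At 15° of sky rotation per hour, 97.5° corresponds to a 6.50 h lag.
So the Moon sets 6.50 h after the Sun.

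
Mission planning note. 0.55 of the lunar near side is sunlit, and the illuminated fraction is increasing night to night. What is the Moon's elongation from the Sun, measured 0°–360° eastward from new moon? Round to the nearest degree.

96°

cos θ = 1 − 2f = -0.100, giving a principal value of 95.7°.
Waxing ⇒ before full, so θ = 95.7°.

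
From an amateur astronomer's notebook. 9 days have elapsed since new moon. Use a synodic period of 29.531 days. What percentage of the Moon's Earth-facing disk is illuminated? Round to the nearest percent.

67%

Phase angle: θ = 360°·(9 d)/(29.531 d) = 109.7°.
cos 109.7° = (-0.337), so f = (1 − (-0.337))/2 = 0.669, so 67%.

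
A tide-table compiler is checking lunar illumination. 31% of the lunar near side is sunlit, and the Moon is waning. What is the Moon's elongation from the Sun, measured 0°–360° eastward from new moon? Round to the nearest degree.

Invert f = (1 − cos θ)/2 to get cos θ = 1 − 2(0.31) = 0.380, hence θ₀ = arccos 0.380 = 67.7°.
Since the Moon is past full (waning), take the reflex angle: θ = 360° − 67.7° = 292.3°.

292°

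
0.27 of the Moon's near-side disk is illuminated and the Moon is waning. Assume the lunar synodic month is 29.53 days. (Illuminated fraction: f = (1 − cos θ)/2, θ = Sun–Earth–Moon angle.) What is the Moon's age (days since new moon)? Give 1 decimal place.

Invert f = (1 − cos θ)/2 to get cos θ = 1 − 2(0.27) = 0.460, hence θ₀ = arccos 0.460 = 62.6°.
Waning ⇒ past full, so θ = 360° − 62.6° = 297.4°.
Age = 29.53 × 297.4°/360° ≈ 24.39 days.

24.4 days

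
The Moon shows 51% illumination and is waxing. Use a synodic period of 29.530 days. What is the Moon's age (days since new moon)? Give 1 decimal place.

cos θ = 1 − 2f = -0.020, giving a principal value of 91.1°.
The Moon is waxing (0°–180°), so θ = 91.1° directly.
At 360°/29.530 d per day, 91.1° corresponds to 7.48 days.

7.5 days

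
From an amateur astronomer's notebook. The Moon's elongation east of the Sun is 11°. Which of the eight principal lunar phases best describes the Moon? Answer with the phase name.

11° lies in the new moon sector of the 8-phase cycle.

new moon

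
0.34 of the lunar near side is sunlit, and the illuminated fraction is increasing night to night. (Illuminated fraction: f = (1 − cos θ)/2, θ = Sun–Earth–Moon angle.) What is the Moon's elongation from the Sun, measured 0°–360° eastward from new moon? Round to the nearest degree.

71°

cos θ = 1 − 2f = 0.320, giving a principal value of 71.3°.
Before full moon the principal value applies: θ = 71.3°.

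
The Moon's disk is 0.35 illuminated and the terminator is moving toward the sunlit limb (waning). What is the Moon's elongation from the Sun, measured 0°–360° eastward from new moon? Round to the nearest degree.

287°

cos θ = 1 − 2f = 0.300, giving a principal value of 72.5°.
A waning Moon lies in 180°–360°, so θ = 360° − 72.5° = 287.5°.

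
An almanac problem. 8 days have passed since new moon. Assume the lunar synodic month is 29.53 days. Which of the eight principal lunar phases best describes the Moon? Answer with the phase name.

first quarter

θ ≈ 360° × 8/29.53 = 98°, which falls in the first quarter sector.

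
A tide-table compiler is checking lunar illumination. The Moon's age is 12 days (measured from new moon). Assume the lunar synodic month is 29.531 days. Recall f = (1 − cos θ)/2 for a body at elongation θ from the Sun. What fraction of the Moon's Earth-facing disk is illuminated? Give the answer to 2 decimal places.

Elongation θ = 360° × 12/29.531 ≈ 146.3°.
Illuminated fraction = (1 − cos 146.3°)/2 = (1 − (-0.832))/2 ≈ 0.916.

0.92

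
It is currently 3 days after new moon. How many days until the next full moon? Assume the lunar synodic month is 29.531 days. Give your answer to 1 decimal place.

11.8 days

Full moon occurs at elongation 180°, i.e. at age 29.531 × 180/360 = 14.765 d.
So 11.765 days remain (14.765 − 3).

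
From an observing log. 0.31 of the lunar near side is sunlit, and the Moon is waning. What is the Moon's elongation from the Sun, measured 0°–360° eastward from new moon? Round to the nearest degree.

From f = (1 − cos θ)/2: cos θ = 1 − 2×0.31 = 0.380; arccos → 67.7°.
Since the Moon is past full (waning), take the reflex angle: θ = 360° − 67.7° = 292.3°.

292°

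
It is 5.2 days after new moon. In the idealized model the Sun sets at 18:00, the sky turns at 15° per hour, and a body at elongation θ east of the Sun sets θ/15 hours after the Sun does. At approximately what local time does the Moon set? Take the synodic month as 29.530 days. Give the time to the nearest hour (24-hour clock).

The Moon has covered 5.2/29.530 of its cycle, so θ ≈ 360° × 5.2/29.530 = 63.4°.
At 15° of sky rotation per hour, 63.4° corresponds to a 4.23 h lag.
18:00 + 4.23 h ≈ 22:14 → 22:00 to the nearest hour.

22:00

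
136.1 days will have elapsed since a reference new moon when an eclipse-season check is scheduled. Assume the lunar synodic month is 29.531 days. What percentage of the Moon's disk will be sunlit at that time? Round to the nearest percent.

89%

Reduce mod P: 136.1 − 4×29.531 = 17.98 d into the current lunation.
The Moon has covered 17.98/29.531 of its cycle, so θ ≈ 360° × 17.98/29.531 = 219.1°.
cos 219.1° = (-0.776), so f = (1 − (-0.776))/2 = 0.888, so 89%.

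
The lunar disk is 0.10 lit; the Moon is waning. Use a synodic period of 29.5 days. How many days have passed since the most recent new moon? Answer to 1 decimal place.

cos θ = 1 − 2f = 0.800, giving a principal value of 36.9°.
Waning ⇒ past full, so θ = 360° − 36.9° = 323.1°.
At 360°/29.5 d per day, 323.1° corresponds to 26.48 days.

26.5 days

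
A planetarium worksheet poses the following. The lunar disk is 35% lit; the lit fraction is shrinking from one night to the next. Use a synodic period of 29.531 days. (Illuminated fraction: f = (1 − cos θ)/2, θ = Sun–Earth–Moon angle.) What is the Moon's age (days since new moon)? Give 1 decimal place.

23.6 days

cos θ = 1 − 2f = 0.300, giving a principal value of 72.5°.
Since the Moon is past full (waning), take the reflex angle: θ = 360° − 72.5° = 287.5°.
Age = 29.531 × 287.5°/360° ≈ 23.58 days.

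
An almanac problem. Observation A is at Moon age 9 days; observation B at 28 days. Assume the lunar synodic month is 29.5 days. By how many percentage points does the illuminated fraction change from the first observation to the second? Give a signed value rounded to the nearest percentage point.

θ₁ = 360° × 9/29.5 = 109.8°, f₁ = (1 − cos θ₁)/2 = 0.670.
θ₂ = 360° × 28/29.5 = 341.7°, f₂ = (1 − cos θ₂)/2 = 0.025.
Change = f₂ − f₁ = -0.644 → -64 percentage points.

-64 percentage points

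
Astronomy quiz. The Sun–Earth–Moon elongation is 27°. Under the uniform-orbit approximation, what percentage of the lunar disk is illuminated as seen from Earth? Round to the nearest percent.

5%

f = (1 − cos 27°)/2 = (1 − 0.891)/2 ≈ 0.054, i.e. 5%.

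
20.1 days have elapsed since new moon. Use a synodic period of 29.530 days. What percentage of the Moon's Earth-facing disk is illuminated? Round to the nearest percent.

71%

Elongation θ = 360° × 20.1/29.530 ≈ 245.0°.
With cos θ = (-0.422), the lit fraction is (1 − (-0.422))/2 ≈ 0.711, so 71%.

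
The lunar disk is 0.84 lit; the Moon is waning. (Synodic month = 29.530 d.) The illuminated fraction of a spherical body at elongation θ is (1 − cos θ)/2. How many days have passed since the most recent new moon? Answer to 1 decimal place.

18.6 days

cos θ = 1 − 2f = -0.680, giving a principal value of 132.8°.
A waning Moon lies in 180°–360°, so θ = 360° − 132.8° = 227.2°.
Age = 29.530 × 227.2°/360° ≈ 18.63 days.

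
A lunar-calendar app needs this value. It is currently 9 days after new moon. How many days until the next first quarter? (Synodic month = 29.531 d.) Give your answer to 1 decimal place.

27.9 days

First quarter occurs at elongation 90°, i.e. at age 29.531 × 90/360 = 7.383 d.
Already past this cycle's first quarter; the next is at 7.383 + 29.531 = 36.914 d, so 36.914 − 9 = 27.914 days.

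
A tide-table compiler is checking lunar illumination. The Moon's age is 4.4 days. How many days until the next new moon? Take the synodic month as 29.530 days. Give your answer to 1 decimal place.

One full lunation from the last new moon is 29.530 d; remaining = 29.530 − 4.4 = 25.130 d.

25.1 days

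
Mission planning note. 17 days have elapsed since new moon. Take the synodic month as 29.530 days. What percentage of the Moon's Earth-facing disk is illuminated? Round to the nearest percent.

94%

Elongation θ = 360° × 17/29.530 ≈ 207.2°.
Illuminated fraction = (1 − cos 207.2°)/2 = (1 − (-0.889))/2 ≈ 0.945, so 94%.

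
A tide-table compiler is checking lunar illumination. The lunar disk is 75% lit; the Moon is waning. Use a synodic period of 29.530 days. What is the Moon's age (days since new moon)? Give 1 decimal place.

From f = (1 − cos θ)/2: cos θ = 1 − 2×0.75 = -0.500; arccos → 120.0°.
A waning Moon lies in 180°–360°, so θ = 360° − 120.0° = 240.0°.
Age = 29.530 × 240.0°/360° ≈ 19.69 days.

19.7 days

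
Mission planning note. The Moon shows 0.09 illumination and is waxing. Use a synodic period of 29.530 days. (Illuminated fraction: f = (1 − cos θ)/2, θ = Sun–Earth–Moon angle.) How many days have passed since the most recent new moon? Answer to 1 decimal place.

From f = (1 − cos θ)/2: cos θ = 1 − 2×0.09 = 0.820; arccos → 34.9°.
Waxing ⇒ before full, so θ = 34.9°.
That fraction of the synodic month is 34.9/360 × 29.530 d ≈ 2.86 d.

2.9 days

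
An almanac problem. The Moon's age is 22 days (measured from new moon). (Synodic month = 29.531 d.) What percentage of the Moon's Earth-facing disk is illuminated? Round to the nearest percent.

Phase angle: θ = 360°·(22 d)/(29.531 d) = 268.2°.
With cos θ = (-0.032), the lit fraction is (1 − (-0.032))/2 ≈ 0.516, so 52%.

52%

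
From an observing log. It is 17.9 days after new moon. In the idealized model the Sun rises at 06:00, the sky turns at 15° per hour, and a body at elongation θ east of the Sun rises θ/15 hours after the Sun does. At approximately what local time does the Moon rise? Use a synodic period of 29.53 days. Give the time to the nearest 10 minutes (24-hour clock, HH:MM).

Phase angle: θ = 360°·(17.9 d)/(29.53 d) = 218.2°.
Delay after the Sun = 218.2° / (15°/h) ≈ 14.55 h.
06:00 + 14.548 h ≈ 20:33 → 20:30 to the nearest ten minutes.

20:30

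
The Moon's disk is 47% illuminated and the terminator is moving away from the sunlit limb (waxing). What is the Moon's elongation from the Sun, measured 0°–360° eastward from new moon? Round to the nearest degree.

Invert f = (1 − cos θ)/2 to get cos θ = 1 − 2(0.47) = 0.060, hence θ₀ = arccos 0.060 = 86.6°.
Before full moon the principal value applies: θ = 86.6°.

87°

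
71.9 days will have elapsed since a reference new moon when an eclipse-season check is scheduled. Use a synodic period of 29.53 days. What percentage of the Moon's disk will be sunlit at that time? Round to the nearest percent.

96%

Reduce mod P: 71.9 − 2×29.53 = 12.84 d into the current lunation.
Elongation θ = 360° × 12.84/29.53 ≈ 156.5°.
With cos θ = (-0.917), the lit fraction is (1 − (-0.917))/2 ≈ 0.959, so 96%.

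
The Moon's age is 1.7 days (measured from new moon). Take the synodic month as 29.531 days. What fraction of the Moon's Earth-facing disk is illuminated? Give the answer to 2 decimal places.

The Moon has covered 1.7/29.531 of its cycle, so θ ≈ 360° × 1.7/29.531 = 20.7°.
With cos θ = 0.935, the lit fraction is (1 − 0.935)/2 ≈ 0.032.

0.03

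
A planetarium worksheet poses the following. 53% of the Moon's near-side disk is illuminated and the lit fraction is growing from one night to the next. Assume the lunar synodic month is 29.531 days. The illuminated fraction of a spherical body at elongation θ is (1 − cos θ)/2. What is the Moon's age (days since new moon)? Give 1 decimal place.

7.7 days

From f = (1 − cos θ)/2: cos θ = 1 − 2×0.53 = -0.060; arccos → 93.4°.
Waxing ⇒ before full, so θ = 93.4°.
That fraction of the synodic month is 93.4/360 × 29.531 d ≈ 7.66 d.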